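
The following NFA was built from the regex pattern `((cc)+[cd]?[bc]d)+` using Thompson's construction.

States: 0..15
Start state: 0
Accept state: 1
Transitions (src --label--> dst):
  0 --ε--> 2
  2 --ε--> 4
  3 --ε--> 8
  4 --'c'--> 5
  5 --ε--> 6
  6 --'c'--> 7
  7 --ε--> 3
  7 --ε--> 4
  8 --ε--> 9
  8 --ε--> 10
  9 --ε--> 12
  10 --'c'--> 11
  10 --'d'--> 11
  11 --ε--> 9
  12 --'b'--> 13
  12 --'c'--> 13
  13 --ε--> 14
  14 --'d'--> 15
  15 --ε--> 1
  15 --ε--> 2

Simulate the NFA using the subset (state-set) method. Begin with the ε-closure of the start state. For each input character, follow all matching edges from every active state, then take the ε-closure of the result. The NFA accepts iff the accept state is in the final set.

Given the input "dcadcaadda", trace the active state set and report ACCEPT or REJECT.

start: ε-closure({0}) = {0,2,4}
'd' @ 1: {}  — dead — no transitions
rest 'cadcaadda' ignored (set empty)
final: {}; accept 1 not in set

Answer: REJECT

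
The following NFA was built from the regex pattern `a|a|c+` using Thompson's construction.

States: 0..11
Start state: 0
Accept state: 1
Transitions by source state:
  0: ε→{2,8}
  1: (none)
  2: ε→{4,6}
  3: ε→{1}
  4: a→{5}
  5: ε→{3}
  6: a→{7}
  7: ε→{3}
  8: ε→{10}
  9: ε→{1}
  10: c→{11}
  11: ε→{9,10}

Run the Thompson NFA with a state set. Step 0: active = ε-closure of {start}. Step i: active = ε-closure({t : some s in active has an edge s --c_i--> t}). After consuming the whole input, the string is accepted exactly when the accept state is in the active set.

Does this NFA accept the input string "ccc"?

Answer: ACCEPT

Steps:
initial (ε-close {0}): {0,2,4,6,8,10}
'c' @ 1: {1,9,10,11}  ✓accept
'c' @ 2: {1,9,10,11}  ✓accept
'c' @ 3: {1,9,10,11}  ✓accept
after full input: {1,9,10,11}  (accept=1 in)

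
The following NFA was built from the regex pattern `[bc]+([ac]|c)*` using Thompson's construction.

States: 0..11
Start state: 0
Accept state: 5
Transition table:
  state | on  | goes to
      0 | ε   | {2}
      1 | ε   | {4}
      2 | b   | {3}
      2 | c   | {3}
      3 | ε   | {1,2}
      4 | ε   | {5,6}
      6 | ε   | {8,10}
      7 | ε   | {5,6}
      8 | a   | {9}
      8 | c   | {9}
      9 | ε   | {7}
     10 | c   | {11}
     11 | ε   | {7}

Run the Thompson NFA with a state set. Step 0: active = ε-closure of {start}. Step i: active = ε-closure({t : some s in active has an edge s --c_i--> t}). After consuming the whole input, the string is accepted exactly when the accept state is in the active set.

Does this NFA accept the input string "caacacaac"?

S₀ = ε-closure({0}) = {0,2}
'c' @ 1: {1,2,3,4,5,6,8,10}  ✓accept
'a' @ 2: {5,6,7,8,9,10}  ✓accept
'a' @ 3: {5,6,7,8,9,10}  ✓accept
'c' @ 4: {5,6,7,8,9,10,11}  ✓accept
'a' @ 5: {5,6,7,8,9,10}  ✓accept
'c' @ 6: {5,6,7,8,9,10,11}  ✓accept
'a' @ 7: {5,6,7,8,9,10}  ✓accept
'a' @ 8: {5,6,7,8,9,10}  ✓accept
'c' @ 9: {5,6,7,8,9,10,11}  ✓accept
final: {5,6,7,8,9,10,11}; accept 5 in set

Answer: ACCEPT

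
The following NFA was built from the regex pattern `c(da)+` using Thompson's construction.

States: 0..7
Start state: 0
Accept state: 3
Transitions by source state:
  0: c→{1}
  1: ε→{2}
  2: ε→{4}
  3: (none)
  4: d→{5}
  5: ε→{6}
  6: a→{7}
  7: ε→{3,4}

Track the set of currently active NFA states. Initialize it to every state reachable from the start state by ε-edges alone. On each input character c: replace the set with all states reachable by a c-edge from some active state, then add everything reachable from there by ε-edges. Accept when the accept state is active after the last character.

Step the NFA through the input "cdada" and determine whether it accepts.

Answer: ACCEPT

Trace:
start: ε-closure({0}) = {0}
'c' @ 1: {1,2,4}
'd' @ 2: {5,6}
'a' @ 3: {3,4,7}  ✓accept
'd' @ 4: {5,6}
'a' @ 5: {3,4,7}  ✓accept
end set {3,4,7} — state 3 in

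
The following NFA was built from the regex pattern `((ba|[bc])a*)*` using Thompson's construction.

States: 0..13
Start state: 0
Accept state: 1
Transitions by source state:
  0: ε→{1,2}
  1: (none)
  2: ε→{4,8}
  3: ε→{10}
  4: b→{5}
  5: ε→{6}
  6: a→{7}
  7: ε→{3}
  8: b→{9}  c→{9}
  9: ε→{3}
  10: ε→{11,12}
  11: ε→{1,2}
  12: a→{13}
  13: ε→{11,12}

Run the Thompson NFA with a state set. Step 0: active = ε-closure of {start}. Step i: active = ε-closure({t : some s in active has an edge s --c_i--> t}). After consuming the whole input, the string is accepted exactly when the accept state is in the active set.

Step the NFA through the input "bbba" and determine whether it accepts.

start: ε-closure({0}) = {0,1,2,4,8}
'b' @ 1: {1,2,3,4,5,6,8,9,10,11,12}  (accept∈set)
'b' @ 2: {1,2,3,4,5,6,8,9,10,11,12}  (accept∈set)
'b' @ 3: {1,2,3,4,5,6,8,9,10,11,12}  (accept∈set)
'a' @ 4: {1,2,3,4,7,8,10,11,12,13}  (accept∈set)
end set {1,2,3,4,7,8,10,11,12,13} — state 1 in

Answer: ACCEPT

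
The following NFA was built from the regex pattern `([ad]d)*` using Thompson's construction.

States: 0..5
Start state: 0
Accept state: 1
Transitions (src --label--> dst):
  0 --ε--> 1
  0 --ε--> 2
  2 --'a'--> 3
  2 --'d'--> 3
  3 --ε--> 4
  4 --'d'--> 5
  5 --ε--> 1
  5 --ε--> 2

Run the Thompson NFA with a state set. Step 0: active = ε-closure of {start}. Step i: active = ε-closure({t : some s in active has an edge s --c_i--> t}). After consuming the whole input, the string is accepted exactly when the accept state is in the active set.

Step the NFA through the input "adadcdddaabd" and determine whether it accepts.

Answer: REJECT

Trace:
S₀ = ε-closure({0}) = {0,1,2}
'a' @ 1: {3,4}
'd' @ 2: {1,2,5}  (accept∈set)
'a' @ 3: {3,4}
'd' @ 4: {1,2,5}  (accept∈set)
'c' @ 5: {}  — dead — no transitions
rest 'dddaabd' ignored (set empty)
final: {}; accept 1 not in set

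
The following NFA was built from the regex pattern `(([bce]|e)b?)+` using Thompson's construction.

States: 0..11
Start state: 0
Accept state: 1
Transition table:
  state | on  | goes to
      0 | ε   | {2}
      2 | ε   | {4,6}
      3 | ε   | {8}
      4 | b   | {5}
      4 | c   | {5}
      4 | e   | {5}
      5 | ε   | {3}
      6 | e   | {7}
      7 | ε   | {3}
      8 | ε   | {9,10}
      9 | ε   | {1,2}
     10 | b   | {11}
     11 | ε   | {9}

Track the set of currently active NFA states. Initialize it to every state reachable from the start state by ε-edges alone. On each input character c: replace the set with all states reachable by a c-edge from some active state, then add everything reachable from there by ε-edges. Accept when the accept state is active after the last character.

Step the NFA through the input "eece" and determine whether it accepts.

Answer: ACCEPT

Derivation:
S₀ = ε-closure({0}) = {0,2,4,6}
'e' @ 1: {1,2,3,4,5,6,7,8,9,10}  [accepting]
'e' @ 2: {1,2,3,4,5,6,7,8,9,10}  [accepting]
'c' @ 3: {1,2,3,4,5,6,8,9,10}  [accepting]
'e' @ 4: {1,2,3,4,5,6,7,8,9,10}  [accepting]
after full input: {1,2,3,4,5,6,7,8,9,10}  (accept=1 in)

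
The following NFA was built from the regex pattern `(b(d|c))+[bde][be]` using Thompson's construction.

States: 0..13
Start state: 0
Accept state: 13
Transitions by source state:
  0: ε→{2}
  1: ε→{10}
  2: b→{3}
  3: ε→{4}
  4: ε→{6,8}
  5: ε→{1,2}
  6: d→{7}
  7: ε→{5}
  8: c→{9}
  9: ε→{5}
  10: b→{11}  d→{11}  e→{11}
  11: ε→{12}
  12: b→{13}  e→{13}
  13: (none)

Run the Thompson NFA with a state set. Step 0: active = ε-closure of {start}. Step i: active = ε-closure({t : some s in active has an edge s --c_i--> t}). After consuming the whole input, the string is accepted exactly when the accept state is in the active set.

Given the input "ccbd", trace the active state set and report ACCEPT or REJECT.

Answer: REJECT

Derivation:
S₀ = ε-closure({0}) = {0,2}
'c' @ 1: {}  — state set empty
rest 'cbd' ignored (set empty)
final: {}; accept 13 not in set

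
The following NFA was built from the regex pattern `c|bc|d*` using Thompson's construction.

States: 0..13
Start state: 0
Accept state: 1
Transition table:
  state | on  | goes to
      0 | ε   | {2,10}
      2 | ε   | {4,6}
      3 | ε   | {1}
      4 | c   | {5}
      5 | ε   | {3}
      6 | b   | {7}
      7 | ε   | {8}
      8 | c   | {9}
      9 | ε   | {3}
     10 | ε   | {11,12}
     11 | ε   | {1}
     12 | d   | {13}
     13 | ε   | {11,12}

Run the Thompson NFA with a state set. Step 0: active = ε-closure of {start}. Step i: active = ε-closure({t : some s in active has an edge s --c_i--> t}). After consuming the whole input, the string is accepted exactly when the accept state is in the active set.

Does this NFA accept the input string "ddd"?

start: ε-closure({0}) = {0,1,2,4,6,10,11,12}
'd' @ 1: {1,11,12,13}  [accepting]
'd' @ 2: {1,11,12,13}  [accepting]
'd' @ 3: {1,11,12,13}  [accepting]
end set {1,11,12,13} — state 1 in

Answer: ACCEPT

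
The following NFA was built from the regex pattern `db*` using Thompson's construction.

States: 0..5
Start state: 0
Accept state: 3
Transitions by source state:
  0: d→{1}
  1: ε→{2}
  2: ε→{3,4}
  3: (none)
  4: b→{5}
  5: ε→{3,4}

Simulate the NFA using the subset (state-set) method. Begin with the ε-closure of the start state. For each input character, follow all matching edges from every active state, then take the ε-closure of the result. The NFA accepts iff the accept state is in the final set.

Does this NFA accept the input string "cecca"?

Answer: REJECT

Derivation:
S₀ = ε-closure({0}) = {0}
'c' @ 1: {}  — no active states
rest 'ecca' ignored (set empty)
end set {} — state 3 not in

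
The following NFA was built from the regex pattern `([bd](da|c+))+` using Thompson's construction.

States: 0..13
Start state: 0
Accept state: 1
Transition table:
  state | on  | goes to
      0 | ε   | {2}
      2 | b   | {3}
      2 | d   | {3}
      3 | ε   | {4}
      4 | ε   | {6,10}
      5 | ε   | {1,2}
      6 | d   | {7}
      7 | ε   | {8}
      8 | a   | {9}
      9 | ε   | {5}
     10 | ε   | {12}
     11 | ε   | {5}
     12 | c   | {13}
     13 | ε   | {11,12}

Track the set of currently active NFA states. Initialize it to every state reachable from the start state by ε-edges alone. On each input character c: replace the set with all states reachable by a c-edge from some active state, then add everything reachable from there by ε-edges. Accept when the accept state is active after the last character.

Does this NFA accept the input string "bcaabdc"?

Answer: REJECT

Derivation:
S₀ = ε-closure({0}) = {0,2}
'b' @ 1: {3,4,6,10,12}
'c' @ 2: {1,2,5,11,12,13}  [accepting]
'a' @ 3: {}  — state set empty
rest 'abdc' ignored (set empty)
end set {} — state 1 not in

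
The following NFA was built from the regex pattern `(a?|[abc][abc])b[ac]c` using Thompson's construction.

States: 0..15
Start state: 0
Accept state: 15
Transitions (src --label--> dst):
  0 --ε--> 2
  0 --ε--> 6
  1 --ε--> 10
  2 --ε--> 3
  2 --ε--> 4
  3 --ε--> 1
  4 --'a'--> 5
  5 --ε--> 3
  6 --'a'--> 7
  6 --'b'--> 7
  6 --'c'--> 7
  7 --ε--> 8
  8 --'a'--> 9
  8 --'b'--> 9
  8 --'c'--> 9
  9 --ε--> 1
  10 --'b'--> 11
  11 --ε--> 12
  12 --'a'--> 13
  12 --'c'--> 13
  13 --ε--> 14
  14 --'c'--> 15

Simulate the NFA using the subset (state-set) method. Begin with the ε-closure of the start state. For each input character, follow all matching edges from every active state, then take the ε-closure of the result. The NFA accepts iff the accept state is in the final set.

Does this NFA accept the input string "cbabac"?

Answer: REJECT

Steps:
S₀ = ε-closure({0}) = {0,1,2,3,4,6,10}
'c' @ 1: {7,8}
'b' @ 2: {1,9,10}
'a' @ 3: {}  — state set empty
rest 'bac' ignored (set empty)
end set {} — state 15 not in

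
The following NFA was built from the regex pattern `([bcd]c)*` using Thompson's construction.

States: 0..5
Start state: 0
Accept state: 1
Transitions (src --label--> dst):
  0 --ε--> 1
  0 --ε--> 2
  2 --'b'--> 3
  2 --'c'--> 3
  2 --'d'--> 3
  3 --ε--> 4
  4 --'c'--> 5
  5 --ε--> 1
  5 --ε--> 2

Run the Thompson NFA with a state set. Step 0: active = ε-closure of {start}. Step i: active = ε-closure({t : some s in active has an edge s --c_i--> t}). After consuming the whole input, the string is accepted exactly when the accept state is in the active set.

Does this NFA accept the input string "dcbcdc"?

Answer: ACCEPT

Steps:
S₀ = ε-closure({0}) = {0,1,2}
'd' @ 1: {3,4}
'c' @ 2: {1,2,5}  (accept∈set)
'b' @ 3: {3,4}
'c' @ 4: {1,2,5}  (accept∈set)
'd' @ 5: {3,4}
'c' @ 6: {1,2,5}  (accept∈set)
final: {1,2,5}; accept 1 in set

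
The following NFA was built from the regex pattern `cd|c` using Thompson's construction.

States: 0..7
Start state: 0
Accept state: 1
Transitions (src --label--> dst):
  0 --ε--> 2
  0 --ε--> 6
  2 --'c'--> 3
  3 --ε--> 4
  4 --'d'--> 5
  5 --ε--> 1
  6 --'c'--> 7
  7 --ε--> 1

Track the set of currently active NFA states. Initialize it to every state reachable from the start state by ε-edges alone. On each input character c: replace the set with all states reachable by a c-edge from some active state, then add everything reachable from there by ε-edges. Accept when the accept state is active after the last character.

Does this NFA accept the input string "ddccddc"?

start: ε-closure({0}) = {0,2,6}
'd' @ 1: {}  — no active states
rest 'dccddc' ignored (set empty)
end set {} — state 1 not in

Answer: REJECT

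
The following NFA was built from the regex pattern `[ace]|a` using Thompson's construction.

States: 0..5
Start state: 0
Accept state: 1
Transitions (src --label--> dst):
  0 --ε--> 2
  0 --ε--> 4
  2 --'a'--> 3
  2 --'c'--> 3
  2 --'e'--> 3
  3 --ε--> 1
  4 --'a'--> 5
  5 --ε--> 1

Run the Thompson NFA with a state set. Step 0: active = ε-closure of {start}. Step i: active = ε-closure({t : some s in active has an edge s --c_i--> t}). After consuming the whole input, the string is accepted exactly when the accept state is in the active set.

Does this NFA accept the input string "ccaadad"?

Answer: REJECT

Trace:
start: ε-closure({0}) = {0,2,4}
'c' @ 1: {1,3}  (accept∈set)
'c' @ 2: {}  — state set empty
rest 'aadad' ignored (set empty)
end set {} — state 1 not in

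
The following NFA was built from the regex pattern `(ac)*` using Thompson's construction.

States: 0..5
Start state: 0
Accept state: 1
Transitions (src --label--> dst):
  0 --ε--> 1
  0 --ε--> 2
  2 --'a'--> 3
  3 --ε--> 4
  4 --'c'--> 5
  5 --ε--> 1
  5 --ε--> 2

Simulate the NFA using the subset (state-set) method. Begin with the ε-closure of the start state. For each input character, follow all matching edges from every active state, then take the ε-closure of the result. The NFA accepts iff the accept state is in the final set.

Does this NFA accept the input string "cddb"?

Answer: REJECT

Derivation:
S₀ = ε-closure({0}) = {0,1,2}
'c' @ 1: {}  — no active states
rest 'ddb' ignored (set empty)
end set {} — state 1 not in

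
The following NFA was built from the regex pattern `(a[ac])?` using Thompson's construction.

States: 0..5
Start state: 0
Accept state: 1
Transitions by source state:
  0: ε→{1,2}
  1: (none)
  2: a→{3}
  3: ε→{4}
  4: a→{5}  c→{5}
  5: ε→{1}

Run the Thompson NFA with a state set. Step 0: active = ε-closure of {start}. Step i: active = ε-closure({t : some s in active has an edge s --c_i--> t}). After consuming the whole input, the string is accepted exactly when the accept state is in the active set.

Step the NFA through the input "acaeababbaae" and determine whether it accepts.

S₀ = ε-closure({0}) = {0,1,2}
'a' @ 1: {3,4}
'c' @ 2: {1,5}  ✓accept
'a' @ 3: {}  — no active states
rest 'eababbaae' ignored (set empty)
final: {}; accept 1 not in set

Answer: REJECT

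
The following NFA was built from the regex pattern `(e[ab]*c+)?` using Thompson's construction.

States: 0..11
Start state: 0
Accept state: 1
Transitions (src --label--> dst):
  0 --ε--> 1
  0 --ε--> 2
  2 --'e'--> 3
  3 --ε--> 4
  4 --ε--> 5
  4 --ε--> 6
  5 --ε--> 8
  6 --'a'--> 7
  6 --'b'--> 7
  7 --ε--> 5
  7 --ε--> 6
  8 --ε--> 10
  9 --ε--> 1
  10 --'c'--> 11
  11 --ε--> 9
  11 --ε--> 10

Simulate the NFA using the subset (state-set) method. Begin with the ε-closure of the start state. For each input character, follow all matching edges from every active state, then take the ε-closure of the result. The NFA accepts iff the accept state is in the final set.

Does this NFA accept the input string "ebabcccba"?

start: ε-closure({0}) = {0,1,2}
'e' @ 1: {3,4,5,6,8,10}
'b' @ 2: {5,6,7,8,10}
'a' @ 3: {5,6,7,8,10}
'b' @ 4: {5,6,7,8,10}
'c' @ 5: {1,9,10,11}  (accept∈set)
'c' @ 6: {1,9,10,11}  (accept∈set)
'c' @ 7: {1,9,10,11}  (accept∈set)
'b' @ 8: {}  — no active states
rest 'a' ignored (set empty)
final: {}; accept 1 not in set

Answer: REJECT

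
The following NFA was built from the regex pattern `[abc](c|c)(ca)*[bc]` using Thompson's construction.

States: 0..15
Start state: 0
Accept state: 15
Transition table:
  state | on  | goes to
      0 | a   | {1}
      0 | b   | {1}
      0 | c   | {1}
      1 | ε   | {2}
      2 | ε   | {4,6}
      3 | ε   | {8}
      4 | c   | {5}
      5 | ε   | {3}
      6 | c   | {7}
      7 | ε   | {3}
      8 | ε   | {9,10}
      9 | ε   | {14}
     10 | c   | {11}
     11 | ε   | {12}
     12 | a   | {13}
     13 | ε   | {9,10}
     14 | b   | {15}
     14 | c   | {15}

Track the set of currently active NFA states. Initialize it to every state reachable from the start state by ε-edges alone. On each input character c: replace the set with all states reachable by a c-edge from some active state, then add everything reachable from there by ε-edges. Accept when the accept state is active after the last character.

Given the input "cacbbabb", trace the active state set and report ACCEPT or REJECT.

S₀ = ε-closure({0}) = {0}
'c' @ 1: {1,2,4,6}
'a' @ 2: {}  — dead — no transitions
rest 'cbbabb' ignored (set empty)
end set {} — state 15 not in

Answer: REJECT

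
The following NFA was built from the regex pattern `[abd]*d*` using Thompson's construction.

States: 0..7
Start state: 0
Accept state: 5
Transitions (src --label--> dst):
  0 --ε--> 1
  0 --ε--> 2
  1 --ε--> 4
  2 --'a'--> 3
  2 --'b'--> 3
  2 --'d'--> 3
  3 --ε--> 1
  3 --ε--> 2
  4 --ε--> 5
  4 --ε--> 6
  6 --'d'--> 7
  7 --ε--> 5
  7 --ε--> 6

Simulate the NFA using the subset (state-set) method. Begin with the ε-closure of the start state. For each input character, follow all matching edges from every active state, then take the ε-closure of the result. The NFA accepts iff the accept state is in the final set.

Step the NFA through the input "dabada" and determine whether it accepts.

initial (ε-close {0}): {0,1,2,4,5,6}
'd' @ 1: {1,2,3,4,5,6,7}  (accept∈set)
'a' @ 2: {1,2,3,4,5,6}  (accept∈set)
'b' @ 3: {1,2,3,4,5,6}  (accept∈set)
'a' @ 4: {1,2,3,4,5,6}  (accept∈set)
'd' @ 5: {1,2,3,4,5,6,7}  (accept∈set)
'a' @ 6: {1,2,3,4,5,6}  (accept∈set)
after full input: {1,2,3,4,5,6}  (accept=5 in)

Answer: ACCEPT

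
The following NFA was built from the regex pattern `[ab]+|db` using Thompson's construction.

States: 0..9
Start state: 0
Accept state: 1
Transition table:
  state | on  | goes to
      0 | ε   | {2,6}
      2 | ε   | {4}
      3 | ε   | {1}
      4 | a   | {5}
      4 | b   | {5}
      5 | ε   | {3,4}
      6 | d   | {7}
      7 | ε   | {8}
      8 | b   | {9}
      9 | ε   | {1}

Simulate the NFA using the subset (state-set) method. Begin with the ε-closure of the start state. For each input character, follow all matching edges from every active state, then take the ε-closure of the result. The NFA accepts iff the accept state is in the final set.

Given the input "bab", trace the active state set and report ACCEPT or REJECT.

start: ε-closure({0}) = {0,2,4,6}
'b' @ 1: {1,3,4,5}  (accept∈set)
'a' @ 2: {1,3,4,5}  (accept∈set)
'b' @ 3: {1,3,4,5}  (accept∈set)
final: {1,3,4,5}; accept 1 in set

Answer: ACCEPT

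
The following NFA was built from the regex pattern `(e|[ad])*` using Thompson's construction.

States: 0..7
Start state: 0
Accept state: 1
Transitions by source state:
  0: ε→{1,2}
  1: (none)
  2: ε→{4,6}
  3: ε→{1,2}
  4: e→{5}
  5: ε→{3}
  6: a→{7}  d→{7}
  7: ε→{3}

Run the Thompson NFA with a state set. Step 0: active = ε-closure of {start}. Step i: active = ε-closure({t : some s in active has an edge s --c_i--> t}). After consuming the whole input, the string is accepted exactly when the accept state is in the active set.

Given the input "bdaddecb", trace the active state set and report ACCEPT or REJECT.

Answer: REJECT

Steps:
start: ε-closure({0}) = {0,1,2,4,6}
'b' @ 1: {}  — dead — no transitions
rest 'daddecb' ignored (set empty)
final: {}; accept 1 not in set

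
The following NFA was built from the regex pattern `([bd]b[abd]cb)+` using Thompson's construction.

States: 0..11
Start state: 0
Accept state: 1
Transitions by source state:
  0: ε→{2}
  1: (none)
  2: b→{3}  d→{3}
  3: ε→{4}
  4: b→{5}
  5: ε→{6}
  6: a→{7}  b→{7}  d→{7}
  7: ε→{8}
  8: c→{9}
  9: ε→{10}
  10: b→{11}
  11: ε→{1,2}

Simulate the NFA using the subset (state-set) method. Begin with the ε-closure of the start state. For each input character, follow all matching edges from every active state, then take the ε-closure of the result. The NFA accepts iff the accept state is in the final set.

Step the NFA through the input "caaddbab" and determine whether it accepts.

Answer: REJECT

Trace:
initial (ε-close {0}): {0,2}
'c' @ 1: {}  — dead — no transitions
rest 'aaddbab' ignored (set empty)
end set {} — state 1 not in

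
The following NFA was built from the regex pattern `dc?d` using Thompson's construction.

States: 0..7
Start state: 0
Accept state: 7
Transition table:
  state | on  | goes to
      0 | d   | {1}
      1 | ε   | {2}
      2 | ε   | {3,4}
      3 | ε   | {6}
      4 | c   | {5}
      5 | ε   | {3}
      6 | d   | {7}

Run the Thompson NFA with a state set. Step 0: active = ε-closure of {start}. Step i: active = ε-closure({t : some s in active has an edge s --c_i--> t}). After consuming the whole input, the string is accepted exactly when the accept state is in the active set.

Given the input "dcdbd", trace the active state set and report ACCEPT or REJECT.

start: ε-closure({0}) = {0}
'd' @ 1: {1,2,3,4,6}
'c' @ 2: {3,5,6}
'd' @ 3: {7}  [accepting]
'b' @ 4: {}  — state set empty
rest 'd' ignored (set empty)
after full input: {}  (accept=7 not in)

Answer: REJECT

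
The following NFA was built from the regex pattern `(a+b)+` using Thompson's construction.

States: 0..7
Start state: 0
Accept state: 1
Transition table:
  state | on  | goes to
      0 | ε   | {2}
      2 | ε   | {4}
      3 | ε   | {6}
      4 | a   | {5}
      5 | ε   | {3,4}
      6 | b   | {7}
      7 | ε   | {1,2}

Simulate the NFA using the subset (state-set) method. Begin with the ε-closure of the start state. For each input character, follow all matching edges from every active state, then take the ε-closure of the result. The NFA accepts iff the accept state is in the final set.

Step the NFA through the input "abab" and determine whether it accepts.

initial (ε-close {0}): {0,2,4}
'a' @ 1: {3,4,5,6}
'b' @ 2: {1,2,4,7}  ✓accept
'a' @ 3: {3,4,5,6}
'b' @ 4: {1,2,4,7}  ✓accept
final: {1,2,4,7}; accept 1 in set

Answer: ACCEPT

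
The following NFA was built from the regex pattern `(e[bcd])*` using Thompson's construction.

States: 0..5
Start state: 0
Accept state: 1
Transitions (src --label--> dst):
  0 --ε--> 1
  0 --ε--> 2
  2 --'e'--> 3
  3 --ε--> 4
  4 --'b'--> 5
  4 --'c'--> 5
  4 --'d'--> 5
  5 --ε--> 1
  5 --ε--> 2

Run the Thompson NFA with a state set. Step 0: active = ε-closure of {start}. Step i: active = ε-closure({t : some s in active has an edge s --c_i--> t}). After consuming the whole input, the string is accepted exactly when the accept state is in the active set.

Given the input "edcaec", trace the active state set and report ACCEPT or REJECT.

Answer: REJECT

Steps:
initial (ε-close {0}): {0,1,2}
'e' @ 1: {3,4}
'd' @ 2: {1,2,5}  (accept∈set)
'c' @ 3: {}  — dead — no transitions
rest 'aec' ignored (set empty)
end set {} — state 1 not in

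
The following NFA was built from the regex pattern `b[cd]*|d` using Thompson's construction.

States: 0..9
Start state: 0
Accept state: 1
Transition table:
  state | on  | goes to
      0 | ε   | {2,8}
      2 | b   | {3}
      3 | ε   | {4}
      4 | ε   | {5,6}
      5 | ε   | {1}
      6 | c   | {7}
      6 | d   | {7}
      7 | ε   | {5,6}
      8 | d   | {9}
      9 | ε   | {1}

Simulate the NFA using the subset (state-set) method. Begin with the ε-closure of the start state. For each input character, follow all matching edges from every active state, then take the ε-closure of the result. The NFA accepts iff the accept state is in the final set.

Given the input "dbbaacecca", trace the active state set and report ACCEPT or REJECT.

initial (ε-close {0}): {0,2,8}
'd' @ 1: {1,9}  [accepting]
'b' @ 2: {}  — no active states
rest 'baacecca' ignored (set empty)
after full input: {}  (accept=1 not in)

Answer: REJECT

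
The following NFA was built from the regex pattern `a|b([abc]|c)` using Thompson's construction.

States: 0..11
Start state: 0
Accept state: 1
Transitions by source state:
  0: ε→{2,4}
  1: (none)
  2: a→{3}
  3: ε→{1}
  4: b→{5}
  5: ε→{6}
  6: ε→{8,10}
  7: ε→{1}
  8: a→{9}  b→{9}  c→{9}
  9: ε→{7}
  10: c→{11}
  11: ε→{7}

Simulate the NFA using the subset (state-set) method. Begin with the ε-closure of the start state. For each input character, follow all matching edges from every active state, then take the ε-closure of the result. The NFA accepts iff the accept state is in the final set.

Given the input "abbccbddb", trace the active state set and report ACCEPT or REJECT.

Answer: REJECT

Trace:
S₀ = ε-closure({0}) = {0,2,4}
'a' @ 1: {1,3}  (accept∈set)
'b' @ 2: {}  — state set empty
rest 'bccbddb' ignored (set empty)
end set {} — state 1 not in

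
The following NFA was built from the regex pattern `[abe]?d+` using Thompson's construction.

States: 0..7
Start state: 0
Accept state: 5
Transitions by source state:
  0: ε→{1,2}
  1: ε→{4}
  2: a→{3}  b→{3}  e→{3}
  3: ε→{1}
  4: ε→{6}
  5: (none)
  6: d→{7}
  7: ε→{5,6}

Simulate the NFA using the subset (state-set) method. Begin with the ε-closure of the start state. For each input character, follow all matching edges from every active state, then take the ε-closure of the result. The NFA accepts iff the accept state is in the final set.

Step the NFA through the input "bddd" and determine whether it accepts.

start: ε-closure({0}) = {0,1,2,4,6}
'b' @ 1: {1,3,4,6}
'd' @ 2: {5,6,7}  [accepting]
'd' @ 3: {5,6,7}  [accepting]
'd' @ 4: {5,6,7}  [accepting]
final: {5,6,7}; accept 5 in set

Answer: ACCEPT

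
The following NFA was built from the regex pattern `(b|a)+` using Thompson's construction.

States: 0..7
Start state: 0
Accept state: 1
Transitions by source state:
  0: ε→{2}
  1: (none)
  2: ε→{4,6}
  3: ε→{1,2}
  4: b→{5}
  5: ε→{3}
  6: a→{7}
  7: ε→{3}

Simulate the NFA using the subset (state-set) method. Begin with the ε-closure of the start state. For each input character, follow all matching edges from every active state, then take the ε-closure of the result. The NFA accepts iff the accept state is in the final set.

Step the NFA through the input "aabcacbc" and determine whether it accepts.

S₀ = ε-closure({0}) = {0,2,4,6}
'a' @ 1: {1,2,3,4,6,7}  [accepting]
'a' @ 2: {1,2,3,4,6,7}  [accepting]
'b' @ 3: {1,2,3,4,5,6}  [accepting]
'c' @ 4: {}  — dead — no transitions
rest 'acbc' ignored (set empty)
end set {} — state 1 not in

Answer: REJECT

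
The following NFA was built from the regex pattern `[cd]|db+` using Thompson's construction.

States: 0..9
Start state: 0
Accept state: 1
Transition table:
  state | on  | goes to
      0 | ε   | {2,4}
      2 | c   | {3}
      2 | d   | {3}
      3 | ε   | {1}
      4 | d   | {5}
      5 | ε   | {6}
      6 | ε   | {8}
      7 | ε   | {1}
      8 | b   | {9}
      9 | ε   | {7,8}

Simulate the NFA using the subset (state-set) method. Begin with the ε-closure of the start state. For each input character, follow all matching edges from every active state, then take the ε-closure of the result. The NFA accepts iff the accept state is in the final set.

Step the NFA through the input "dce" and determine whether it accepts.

Answer: REJECT

Trace:
S₀ = ε-closure({0}) = {0,2,4}
'd' @ 1: {1,3,5,6,8}  ✓accept
'c' @ 2: {}  — dead — no transitions
rest 'e' ignored (set empty)
after full input: {}  (accept=1 not in)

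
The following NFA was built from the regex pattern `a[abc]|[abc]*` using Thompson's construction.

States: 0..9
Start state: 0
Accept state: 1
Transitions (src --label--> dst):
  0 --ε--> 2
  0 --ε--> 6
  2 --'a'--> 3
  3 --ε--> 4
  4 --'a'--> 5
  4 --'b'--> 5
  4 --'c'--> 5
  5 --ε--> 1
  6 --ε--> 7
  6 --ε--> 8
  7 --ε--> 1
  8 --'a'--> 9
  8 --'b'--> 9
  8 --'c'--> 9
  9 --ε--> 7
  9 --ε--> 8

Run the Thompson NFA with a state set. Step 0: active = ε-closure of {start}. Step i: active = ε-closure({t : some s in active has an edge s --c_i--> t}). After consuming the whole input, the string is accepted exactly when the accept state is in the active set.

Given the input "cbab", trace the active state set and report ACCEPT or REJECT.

Answer: ACCEPT

Trace:
initial (ε-close {0}): {0,1,2,6,7,8}
'c' @ 1: {1,7,8,9}  [accepting]
'b' @ 2: {1,7,8,9}  [accepting]
'a' @ 3: {1,7,8,9}  [accepting]
'b' @ 4: {1,7,8,9}  [accepting]
final: {1,7,8,9}; accept 1 in set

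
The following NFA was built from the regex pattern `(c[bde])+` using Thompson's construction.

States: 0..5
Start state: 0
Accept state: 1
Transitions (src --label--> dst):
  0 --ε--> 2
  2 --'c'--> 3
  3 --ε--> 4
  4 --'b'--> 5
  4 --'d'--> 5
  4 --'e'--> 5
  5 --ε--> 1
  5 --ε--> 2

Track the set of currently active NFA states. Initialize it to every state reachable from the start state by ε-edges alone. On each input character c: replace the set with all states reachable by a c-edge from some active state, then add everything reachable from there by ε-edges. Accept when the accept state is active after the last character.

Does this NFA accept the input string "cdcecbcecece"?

start: ε-closure({0}) = {0,2}
'c' @ 1: {3,4}
'd' @ 2: {1,2,5}  [accepting]
'c' @ 3: {3,4}
'e' @ 4: {1,2,5}  [accepting]
'c' @ 5: {3,4}
'b' @ 6: {1,2,5}  [accepting]
'c' @ 7: {3,4}
'e' @ 8: {1,2,5}  [accepting]
'c' @ 9: {3,4}
'e' @ 10: {1,2,5}  [accepting]
'c' @ 11: {3,4}
'e' @ 12: {1,2,5}  [accepting]
final: {1,2,5}; accept 1 in set

Answer: ACCEPT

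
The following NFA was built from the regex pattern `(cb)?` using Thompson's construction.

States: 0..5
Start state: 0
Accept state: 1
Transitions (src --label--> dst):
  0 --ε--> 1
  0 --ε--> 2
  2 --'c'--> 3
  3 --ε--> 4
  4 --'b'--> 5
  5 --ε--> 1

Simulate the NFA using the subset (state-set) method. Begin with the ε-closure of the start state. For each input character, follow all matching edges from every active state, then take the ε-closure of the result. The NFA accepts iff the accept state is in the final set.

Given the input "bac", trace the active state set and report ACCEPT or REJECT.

Answer: REJECT

Steps:
initial (ε-close {0}): {0,1,2}
'b' @ 1: {}  — no active states
rest 'ac' ignored (set empty)
final: {}; accept 1 not in set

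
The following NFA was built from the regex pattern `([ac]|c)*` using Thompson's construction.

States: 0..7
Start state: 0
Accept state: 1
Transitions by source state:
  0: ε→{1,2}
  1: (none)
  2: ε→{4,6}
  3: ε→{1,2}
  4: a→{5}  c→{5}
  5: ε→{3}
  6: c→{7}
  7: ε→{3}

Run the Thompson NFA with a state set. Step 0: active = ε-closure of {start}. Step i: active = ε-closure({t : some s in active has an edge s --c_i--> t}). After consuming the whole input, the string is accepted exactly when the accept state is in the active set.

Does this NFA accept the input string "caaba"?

Answer: REJECT

Steps:
initial (ε-close {0}): {0,1,2,4,6}
'c' @ 1: {1,2,3,4,5,6,7}  ✓accept
'a' @ 2: {1,2,3,4,5,6}  ✓accept
'a' @ 3: {1,2,3,4,5,6}  ✓accept
'b' @ 4: {}  — state set empty
rest 'a' ignored (set empty)
after full input: {}  (accept=1 not in)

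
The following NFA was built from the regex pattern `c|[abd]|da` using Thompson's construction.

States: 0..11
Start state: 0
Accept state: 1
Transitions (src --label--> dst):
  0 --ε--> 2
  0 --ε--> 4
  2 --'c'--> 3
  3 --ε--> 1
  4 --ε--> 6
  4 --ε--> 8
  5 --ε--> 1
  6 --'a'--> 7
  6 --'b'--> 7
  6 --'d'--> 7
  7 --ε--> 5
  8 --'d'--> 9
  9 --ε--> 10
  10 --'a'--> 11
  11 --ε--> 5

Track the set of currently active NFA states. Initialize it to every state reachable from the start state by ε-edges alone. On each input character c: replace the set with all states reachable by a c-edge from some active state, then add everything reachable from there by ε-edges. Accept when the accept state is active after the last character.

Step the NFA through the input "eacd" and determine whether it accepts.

Answer: REJECT

Trace:
initial (ε-close {0}): {0,2,4,6,8}
'e' @ 1: {}  — state set empty
rest 'acd' ignored (set empty)
final: {}; accept 1 not in set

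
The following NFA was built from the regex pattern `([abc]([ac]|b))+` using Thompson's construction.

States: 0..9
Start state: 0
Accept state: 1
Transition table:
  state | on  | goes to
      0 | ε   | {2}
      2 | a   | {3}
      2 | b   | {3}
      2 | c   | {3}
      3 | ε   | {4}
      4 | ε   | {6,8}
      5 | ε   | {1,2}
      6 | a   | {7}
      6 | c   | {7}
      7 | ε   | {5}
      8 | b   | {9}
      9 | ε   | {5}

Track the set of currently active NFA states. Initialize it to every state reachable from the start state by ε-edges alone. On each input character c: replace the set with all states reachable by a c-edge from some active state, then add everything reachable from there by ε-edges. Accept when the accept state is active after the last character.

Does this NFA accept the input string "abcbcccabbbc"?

initial (ε-close {0}): {0,2}
'a' @ 1: {3,4,6,8}
'b' @ 2: {1,2,5,9}  (accept∈set)
'c' @ 3: {3,4,6,8}
'b' @ 4: {1,2,5,9}  (accept∈set)
'c' @ 5: {3,4,6,8}
'c' @ 6: {1,2,5,7}  (accept∈set)
'c' @ 7: {3,4,6,8}
'a' @ 8: {1,2,5,7}  (accept∈set)
'b' @ 9: {3,4,6,8}
'b' @ 10: {1,2,5,9}  (accept∈set)
'b' @ 11: {3,4,6,8}
'c' @ 12: {1,2,5,7}  (accept∈set)
after full input: {1,2,5,7}  (accept=1 in)

Answer: ACCEPT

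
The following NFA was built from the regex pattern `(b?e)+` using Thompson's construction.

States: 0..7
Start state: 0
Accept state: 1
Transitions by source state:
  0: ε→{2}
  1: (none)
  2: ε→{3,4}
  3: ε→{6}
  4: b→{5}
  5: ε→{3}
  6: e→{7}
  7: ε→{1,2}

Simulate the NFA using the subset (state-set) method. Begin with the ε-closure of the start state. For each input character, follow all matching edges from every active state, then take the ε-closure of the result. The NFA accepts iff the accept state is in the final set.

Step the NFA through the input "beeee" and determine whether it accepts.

initial (ε-close {0}): {0,2,3,4,6}
'b' @ 1: {3,5,6}
'e' @ 2: {1,2,3,4,6,7}  [accepting]
'e' @ 3: {1,2,3,4,6,7}  [accepting]
'e' @ 4: {1,2,3,4,6,7}  [accepting]
'e' @ 5: {1,2,3,4,6,7}  [accepting]
final: {1,2,3,4,6,7}; accept 1 in set

Answer: ACCEPT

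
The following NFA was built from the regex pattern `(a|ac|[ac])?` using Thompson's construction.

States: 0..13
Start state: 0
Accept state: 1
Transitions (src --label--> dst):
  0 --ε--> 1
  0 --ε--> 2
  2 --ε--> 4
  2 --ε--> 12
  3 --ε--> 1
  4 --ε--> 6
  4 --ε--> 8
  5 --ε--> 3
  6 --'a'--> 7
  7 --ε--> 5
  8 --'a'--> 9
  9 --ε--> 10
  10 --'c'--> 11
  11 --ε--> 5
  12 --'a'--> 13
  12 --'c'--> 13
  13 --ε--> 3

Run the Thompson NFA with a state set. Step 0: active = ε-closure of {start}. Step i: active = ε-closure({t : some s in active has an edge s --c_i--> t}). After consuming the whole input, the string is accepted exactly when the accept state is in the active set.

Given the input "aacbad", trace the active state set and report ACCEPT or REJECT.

Answer: REJECT

Derivation:
S₀ = ε-closure({0}) = {0,1,2,4,6,8,12}
'a' @ 1: {1,3,5,7,9,10,13}  ✓accept
'a' @ 2: {}  — state set empty
rest 'cbad' ignored (set empty)
final: {}; accept 1 not in set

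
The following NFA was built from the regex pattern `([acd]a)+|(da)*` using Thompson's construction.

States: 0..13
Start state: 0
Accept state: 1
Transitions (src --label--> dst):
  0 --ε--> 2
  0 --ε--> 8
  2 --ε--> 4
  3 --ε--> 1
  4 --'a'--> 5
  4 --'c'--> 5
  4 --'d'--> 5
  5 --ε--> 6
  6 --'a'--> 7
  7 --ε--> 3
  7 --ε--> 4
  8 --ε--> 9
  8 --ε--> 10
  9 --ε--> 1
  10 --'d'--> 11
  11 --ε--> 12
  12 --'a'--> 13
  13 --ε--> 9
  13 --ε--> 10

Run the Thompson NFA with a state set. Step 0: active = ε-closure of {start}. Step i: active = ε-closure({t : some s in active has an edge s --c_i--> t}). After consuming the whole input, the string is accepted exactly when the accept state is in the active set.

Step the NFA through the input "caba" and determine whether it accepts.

Answer: REJECT

Steps:
S₀ = ε-closure({0}) = {0,1,2,4,8,9,10}
'c' @ 1: {5,6}
'a' @ 2: {1,3,4,7}  (accept∈set)
'b' @ 3: {}  — dead — no transitions
rest 'a' ignored (set empty)
end set {} — state 1 not in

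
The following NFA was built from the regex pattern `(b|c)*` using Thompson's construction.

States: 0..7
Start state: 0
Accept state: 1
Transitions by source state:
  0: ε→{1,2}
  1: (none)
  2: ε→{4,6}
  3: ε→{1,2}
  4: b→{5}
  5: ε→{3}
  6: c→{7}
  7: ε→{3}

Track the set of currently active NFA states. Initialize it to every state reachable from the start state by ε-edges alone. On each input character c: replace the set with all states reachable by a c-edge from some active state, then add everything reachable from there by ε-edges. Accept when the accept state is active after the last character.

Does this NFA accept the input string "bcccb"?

Answer: ACCEPT

Steps:
S₀ = ε-closure({0}) = {0,1,2,4,6}
'b' @ 1: {1,2,3,4,5,6}  [accepting]
'c' @ 2: {1,2,3,4,6,7}  [accepting]
'c' @ 3: {1,2,3,4,6,7}  [accepting]
'c' @ 4: {1,2,3,4,6,7}  [accepting]
'b' @ 5: {1,2,3,4,5,6}  [accepting]
final: {1,2,3,4,5,6}; accept 1 in set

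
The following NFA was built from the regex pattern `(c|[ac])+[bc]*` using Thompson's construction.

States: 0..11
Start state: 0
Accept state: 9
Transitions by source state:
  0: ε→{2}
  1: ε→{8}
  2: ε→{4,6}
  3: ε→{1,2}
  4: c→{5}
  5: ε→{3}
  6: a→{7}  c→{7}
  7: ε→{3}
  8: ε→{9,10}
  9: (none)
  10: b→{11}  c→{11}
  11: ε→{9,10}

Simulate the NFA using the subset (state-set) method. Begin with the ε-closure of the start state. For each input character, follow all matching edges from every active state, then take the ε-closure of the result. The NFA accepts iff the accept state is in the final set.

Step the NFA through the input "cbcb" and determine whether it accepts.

Answer: ACCEPT

Steps:
initial (ε-close {0}): {0,2,4,6}
'c' @ 1: {1,2,3,4,5,6,7,8,9,10}  ✓accept
'b' @ 2: {9,10,11}  ✓accept
'c' @ 3: {9,10,11}  ✓accept
'b' @ 4: {9,10,11}  ✓accept
end set {9,10,11} — state 9 in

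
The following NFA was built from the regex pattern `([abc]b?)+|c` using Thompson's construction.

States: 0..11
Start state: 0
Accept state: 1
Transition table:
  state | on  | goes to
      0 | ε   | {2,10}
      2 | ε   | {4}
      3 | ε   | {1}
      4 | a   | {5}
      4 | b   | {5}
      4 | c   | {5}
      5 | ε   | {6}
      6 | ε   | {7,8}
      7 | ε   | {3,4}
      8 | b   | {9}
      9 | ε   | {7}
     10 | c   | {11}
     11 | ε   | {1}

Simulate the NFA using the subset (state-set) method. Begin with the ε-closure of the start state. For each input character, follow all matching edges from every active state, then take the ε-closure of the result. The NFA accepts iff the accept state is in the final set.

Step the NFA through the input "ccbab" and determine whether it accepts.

initial (ε-close {0}): {0,2,4,10}
'c' @ 1: {1,3,4,5,6,7,8,11}  (accept∈set)
'c' @ 2: {1,3,4,5,6,7,8}  (accept∈set)
'b' @ 3: {1,3,4,5,6,7,8,9}  (accept∈set)
'a' @ 4: {1,3,4,5,6,7,8}  (accept∈set)
'b' @ 5: {1,3,4,5,6,7,8,9}  (accept∈set)
after full input: {1,3,4,5,6,7,8,9}  (accept=1 in)

Answer: ACCEPT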